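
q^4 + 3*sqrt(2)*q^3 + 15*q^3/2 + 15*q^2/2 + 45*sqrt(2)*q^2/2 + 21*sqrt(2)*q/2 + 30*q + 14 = (q + 7)*(q + 2*sqrt(2))*(sqrt(2)*q/2 + 1)*(sqrt(2)*q + sqrt(2)/2)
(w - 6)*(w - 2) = w^2 - 8*w + 12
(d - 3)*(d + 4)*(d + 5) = d^3 + 6*d^2 - 7*d - 60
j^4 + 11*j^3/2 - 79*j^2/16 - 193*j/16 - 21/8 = (j - 7/4)*(j + 1/4)*(j + 1)*(j + 6)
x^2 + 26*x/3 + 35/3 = (x + 5/3)*(x + 7)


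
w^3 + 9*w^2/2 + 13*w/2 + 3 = (w + 1)*(w + 3/2)*(w + 2)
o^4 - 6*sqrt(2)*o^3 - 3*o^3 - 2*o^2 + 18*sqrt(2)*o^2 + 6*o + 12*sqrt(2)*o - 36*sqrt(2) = (o - 3)*(o - 6*sqrt(2))*(o - sqrt(2))*(o + sqrt(2))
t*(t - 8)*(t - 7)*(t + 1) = t^4 - 14*t^3 + 41*t^2 + 56*t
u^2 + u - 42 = (u - 6)*(u + 7)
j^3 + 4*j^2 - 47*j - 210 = (j - 7)*(j + 5)*(j + 6)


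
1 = 1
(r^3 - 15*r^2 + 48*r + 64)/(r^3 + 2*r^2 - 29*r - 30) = (r^2 - 16*r + 64)/(r^2 + r - 30)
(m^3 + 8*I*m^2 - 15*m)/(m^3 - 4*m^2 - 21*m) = (-m^2 - 8*I*m + 15)/(-m^2 + 4*m + 21)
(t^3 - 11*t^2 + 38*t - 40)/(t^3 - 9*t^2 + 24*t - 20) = (t - 4)/(t - 2)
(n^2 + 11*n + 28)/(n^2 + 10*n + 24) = (n + 7)/(n + 6)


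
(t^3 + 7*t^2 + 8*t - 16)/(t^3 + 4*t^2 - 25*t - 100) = (t^2 + 3*t - 4)/(t^2 - 25)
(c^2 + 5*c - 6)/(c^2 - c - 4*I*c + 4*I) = (c + 6)/(c - 4*I)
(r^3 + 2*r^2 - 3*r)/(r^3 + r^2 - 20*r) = (r^2 + 2*r - 3)/(r^2 + r - 20)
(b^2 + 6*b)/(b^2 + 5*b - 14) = b*(b + 6)/(b^2 + 5*b - 14)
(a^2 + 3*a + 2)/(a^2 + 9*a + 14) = (a + 1)/(a + 7)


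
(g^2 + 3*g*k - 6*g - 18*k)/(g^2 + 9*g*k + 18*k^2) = (g - 6)/(g + 6*k)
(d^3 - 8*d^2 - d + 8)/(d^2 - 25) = (d^3 - 8*d^2 - d + 8)/(d^2 - 25)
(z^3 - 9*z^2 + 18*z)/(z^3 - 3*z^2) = (z - 6)/z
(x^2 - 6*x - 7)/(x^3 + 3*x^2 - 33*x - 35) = (x - 7)/(x^2 + 2*x - 35)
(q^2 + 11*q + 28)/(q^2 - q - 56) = (q + 4)/(q - 8)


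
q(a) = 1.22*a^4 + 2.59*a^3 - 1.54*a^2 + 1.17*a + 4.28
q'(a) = 4.88*a^3 + 7.77*a^2 - 3.08*a + 1.17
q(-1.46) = -3.23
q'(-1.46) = 7.04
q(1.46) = 16.31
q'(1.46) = 28.42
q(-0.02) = 4.26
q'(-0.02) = 1.23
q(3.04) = 170.57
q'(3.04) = 200.72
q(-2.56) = 0.14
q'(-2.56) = -21.90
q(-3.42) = 45.56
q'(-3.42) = -92.62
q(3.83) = 394.20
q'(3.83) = 377.52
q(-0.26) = 3.83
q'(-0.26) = 2.41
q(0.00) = 4.28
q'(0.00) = 1.17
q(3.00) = 162.68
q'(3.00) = 193.62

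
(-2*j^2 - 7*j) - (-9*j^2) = 7*j^2 - 7*j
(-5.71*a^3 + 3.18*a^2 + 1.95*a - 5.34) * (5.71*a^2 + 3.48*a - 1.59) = -32.6041*a^5 - 1.713*a^4 + 31.2798*a^3 - 28.7616*a^2 - 21.6837*a + 8.4906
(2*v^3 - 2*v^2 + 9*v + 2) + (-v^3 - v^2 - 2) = v^3 - 3*v^2 + 9*v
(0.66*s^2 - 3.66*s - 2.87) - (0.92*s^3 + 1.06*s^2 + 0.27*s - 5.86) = -0.92*s^3 - 0.4*s^2 - 3.93*s + 2.99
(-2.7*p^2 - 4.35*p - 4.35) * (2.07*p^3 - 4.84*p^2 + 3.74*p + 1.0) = -5.589*p^5 + 4.0635*p^4 + 1.9515*p^3 + 2.085*p^2 - 20.619*p - 4.35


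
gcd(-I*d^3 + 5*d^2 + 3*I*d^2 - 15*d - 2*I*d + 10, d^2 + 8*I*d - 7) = 1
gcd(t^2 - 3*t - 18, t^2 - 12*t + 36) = t - 6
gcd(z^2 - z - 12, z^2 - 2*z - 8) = z - 4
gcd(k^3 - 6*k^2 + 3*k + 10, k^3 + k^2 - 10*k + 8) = k - 2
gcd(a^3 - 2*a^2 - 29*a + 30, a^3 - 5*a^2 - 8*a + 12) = a^2 - 7*a + 6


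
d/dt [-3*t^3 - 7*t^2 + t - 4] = -9*t^2 - 14*t + 1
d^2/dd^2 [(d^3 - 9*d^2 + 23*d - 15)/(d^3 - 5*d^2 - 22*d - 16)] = 2*(-4*d^6 + 135*d^5 - 933*d^4 + 2067*d^3 + 5289*d^2 - 10422*d - 16460)/(d^9 - 15*d^8 + 9*d^7 + 487*d^6 + 282*d^5 - 6348*d^4 - 20440*d^3 - 27072*d^2 - 16896*d - 4096)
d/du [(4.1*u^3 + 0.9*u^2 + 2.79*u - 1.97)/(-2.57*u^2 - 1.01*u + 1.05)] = (-10.537*u^4 - 8.282*u^3 + 19.1763*u^2 - 8.2358*u + 0.9398)/(6.6049*u^4 + 5.1914*u^3 - 4.3769*u^2 - 2.121*u + 1.1025)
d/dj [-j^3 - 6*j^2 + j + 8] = -3*j^2 - 12*j + 1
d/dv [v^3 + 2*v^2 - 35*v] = 3*v^2 + 4*v - 35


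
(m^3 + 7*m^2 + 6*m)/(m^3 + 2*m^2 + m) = (m + 6)/(m + 1)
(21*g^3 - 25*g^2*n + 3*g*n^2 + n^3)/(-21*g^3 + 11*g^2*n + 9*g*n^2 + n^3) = (-3*g + n)/(3*g + n)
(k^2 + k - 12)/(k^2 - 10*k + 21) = (k + 4)/(k - 7)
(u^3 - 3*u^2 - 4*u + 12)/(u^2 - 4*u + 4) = (u^2 - u - 6)/(u - 2)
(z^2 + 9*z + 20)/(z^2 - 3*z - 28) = (z + 5)/(z - 7)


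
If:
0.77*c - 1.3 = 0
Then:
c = 1.69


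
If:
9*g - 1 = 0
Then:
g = 1/9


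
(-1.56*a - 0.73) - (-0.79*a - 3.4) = 2.67 - 0.77*a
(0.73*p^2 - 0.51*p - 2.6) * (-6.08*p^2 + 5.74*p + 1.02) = -4.4384*p^4 + 7.291*p^3 + 13.6252*p^2 - 15.4442*p - 2.652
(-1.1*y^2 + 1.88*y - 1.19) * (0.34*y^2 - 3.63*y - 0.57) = -0.374*y^4 + 4.6322*y^3 - 6.602*y^2 + 3.2481*y + 0.6783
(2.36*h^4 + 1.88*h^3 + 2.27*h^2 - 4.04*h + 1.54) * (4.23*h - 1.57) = 9.9828*h^5 + 4.2472*h^4 + 6.6505*h^3 - 20.6531*h^2 + 12.857*h - 2.4178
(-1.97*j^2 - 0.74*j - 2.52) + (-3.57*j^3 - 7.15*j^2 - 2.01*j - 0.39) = -3.57*j^3 - 9.12*j^2 - 2.75*j - 2.91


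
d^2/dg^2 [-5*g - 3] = 0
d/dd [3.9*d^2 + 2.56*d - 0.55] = 7.8*d + 2.56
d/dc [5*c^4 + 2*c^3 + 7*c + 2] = 20*c^3 + 6*c^2 + 7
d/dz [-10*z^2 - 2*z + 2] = -20*z - 2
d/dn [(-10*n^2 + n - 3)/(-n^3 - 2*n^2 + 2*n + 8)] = (-10*n^4 + 2*n^3 - 27*n^2 - 172*n + 14)/(n^6 + 4*n^5 - 24*n^3 - 28*n^2 + 32*n + 64)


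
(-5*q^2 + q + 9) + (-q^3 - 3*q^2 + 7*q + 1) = -q^3 - 8*q^2 + 8*q + 10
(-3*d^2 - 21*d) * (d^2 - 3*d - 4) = -3*d^4 - 12*d^3 + 75*d^2 + 84*d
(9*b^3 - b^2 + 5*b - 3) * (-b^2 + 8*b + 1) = -9*b^5 + 73*b^4 - 4*b^3 + 42*b^2 - 19*b - 3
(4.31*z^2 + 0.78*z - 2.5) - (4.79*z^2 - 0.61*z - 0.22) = -0.48*z^2 + 1.39*z - 2.28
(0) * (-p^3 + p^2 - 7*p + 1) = 0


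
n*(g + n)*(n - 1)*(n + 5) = g*n^3 + 4*g*n^2 - 5*g*n + n^4 + 4*n^3 - 5*n^2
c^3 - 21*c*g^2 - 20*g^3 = (c - 5*g)*(c + g)*(c + 4*g)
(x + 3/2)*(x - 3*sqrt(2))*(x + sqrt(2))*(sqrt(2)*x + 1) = sqrt(2)*x^4 - 3*x^3 + 3*sqrt(2)*x^3/2 - 8*sqrt(2)*x^2 - 9*x^2/2 - 12*sqrt(2)*x - 6*x - 9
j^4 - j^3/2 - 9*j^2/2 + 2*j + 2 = (j - 2)*(j - 1)*(j + 1/2)*(j + 2)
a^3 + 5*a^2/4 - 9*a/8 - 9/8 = (a - 1)*(a + 3/4)*(a + 3/2)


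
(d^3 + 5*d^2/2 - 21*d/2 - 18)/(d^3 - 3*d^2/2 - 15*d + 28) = (2*d^2 - 3*d - 9)/(2*d^2 - 11*d + 14)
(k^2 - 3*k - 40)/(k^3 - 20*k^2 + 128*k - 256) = (k + 5)/(k^2 - 12*k + 32)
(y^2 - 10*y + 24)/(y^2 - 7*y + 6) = (y - 4)/(y - 1)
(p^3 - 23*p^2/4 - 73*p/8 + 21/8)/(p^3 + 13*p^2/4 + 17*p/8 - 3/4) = (p - 7)/(p + 2)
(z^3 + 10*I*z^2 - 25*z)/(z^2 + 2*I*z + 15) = z*(z + 5*I)/(z - 3*I)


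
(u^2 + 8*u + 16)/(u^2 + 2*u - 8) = (u + 4)/(u - 2)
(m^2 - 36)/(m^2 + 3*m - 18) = (m - 6)/(m - 3)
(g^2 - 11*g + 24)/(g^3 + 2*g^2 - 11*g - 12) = (g - 8)/(g^2 + 5*g + 4)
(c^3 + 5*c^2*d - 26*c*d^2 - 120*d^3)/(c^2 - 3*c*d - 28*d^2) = (c^2 + c*d - 30*d^2)/(c - 7*d)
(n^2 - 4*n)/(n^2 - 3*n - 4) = n/(n + 1)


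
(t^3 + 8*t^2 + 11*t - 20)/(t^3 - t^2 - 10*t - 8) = (-t^3 - 8*t^2 - 11*t + 20)/(-t^3 + t^2 + 10*t + 8)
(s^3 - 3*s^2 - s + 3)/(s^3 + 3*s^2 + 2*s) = (s^2 - 4*s + 3)/(s*(s + 2))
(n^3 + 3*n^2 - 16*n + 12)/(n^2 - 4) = (n^2 + 5*n - 6)/(n + 2)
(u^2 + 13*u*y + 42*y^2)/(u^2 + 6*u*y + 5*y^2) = (u^2 + 13*u*y + 42*y^2)/(u^2 + 6*u*y + 5*y^2)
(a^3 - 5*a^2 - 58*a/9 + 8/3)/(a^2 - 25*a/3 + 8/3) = (a^2 - 14*a/3 - 8)/(a - 8)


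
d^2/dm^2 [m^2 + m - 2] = 2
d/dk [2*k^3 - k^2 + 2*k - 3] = 6*k^2 - 2*k + 2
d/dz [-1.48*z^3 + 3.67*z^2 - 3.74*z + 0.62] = -4.44*z^2 + 7.34*z - 3.74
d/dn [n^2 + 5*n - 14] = 2*n + 5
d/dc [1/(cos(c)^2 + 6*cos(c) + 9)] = 2*sin(c)/(cos(c) + 3)^3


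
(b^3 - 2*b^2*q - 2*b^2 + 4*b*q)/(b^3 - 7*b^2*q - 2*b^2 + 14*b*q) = (-b + 2*q)/(-b + 7*q)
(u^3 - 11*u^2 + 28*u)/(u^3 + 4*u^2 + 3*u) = (u^2 - 11*u + 28)/(u^2 + 4*u + 3)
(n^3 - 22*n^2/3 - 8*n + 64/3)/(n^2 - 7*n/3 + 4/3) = (n^2 - 6*n - 16)/(n - 1)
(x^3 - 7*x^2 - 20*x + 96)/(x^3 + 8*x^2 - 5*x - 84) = (x - 8)/(x + 7)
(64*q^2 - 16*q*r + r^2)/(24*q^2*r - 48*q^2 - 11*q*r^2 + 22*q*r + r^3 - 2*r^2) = (8*q - r)/(3*q*r - 6*q - r^2 + 2*r)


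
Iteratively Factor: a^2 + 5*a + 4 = (a + 4)*(a + 1)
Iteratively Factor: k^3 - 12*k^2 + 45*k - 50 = (k - 2)*(k^2 - 10*k + 25) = (k - 5)*(k - 2)*(k - 5)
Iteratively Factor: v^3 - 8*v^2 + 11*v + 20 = (v + 1)*(v^2 - 9*v + 20) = (v - 4)*(v + 1)*(v - 5)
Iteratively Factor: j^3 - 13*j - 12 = (j - 4)*(j^2 + 4*j + 3) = (j - 4)*(j + 1)*(j + 3)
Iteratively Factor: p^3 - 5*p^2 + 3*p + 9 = (p + 1)*(p^2 - 6*p + 9) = (p - 3)*(p + 1)*(p - 3)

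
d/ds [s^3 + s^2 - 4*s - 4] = 3*s^2 + 2*s - 4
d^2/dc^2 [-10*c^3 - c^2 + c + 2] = -60*c - 2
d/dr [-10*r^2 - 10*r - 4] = -20*r - 10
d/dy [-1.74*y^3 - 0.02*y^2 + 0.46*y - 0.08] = -5.22*y^2 - 0.04*y + 0.46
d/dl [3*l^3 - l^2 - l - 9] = 9*l^2 - 2*l - 1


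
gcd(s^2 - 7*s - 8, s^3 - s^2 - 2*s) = s + 1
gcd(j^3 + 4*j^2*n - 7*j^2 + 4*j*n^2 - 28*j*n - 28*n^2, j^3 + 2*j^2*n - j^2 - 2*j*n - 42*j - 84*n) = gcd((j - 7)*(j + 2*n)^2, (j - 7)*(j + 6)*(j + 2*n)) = j^2 + 2*j*n - 7*j - 14*n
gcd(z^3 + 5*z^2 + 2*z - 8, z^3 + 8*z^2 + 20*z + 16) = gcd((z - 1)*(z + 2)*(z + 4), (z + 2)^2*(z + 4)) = z^2 + 6*z + 8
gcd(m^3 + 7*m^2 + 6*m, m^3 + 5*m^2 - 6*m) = m^2 + 6*m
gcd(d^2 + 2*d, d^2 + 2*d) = d^2 + 2*d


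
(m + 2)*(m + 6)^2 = m^3 + 14*m^2 + 60*m + 72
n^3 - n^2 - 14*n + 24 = (n - 3)*(n - 2)*(n + 4)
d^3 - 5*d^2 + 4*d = d*(d - 4)*(d - 1)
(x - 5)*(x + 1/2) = x^2 - 9*x/2 - 5/2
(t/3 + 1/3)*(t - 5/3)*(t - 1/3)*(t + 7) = t^4/3 + 2*t^3 - 76*t^2/27 - 86*t/27 + 35/27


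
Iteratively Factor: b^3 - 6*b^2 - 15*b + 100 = (b + 4)*(b^2 - 10*b + 25) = (b - 5)*(b + 4)*(b - 5)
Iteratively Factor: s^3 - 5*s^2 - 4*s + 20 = (s + 2)*(s^2 - 7*s + 10) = (s - 2)*(s + 2)*(s - 5)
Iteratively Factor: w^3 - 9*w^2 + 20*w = (w - 4)*(w^2 - 5*w) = w*(w - 4)*(w - 5)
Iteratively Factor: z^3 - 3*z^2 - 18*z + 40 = (z - 5)*(z^2 + 2*z - 8) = (z - 5)*(z + 4)*(z - 2)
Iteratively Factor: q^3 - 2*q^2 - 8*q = (q - 4)*(q^2 + 2*q) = q*(q - 4)*(q + 2)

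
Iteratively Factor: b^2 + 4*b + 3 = (b + 3)*(b + 1)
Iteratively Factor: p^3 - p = (p + 1)*(p^2 - p) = p*(p + 1)*(p - 1)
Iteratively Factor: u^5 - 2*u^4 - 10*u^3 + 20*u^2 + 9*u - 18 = (u + 3)*(u^4 - 5*u^3 + 5*u^2 + 5*u - 6) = (u - 3)*(u + 3)*(u^3 - 2*u^2 - u + 2) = (u - 3)*(u - 1)*(u + 3)*(u^2 - u - 2) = (u - 3)*(u - 1)*(u + 1)*(u + 3)*(u - 2)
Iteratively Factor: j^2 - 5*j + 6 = (j - 2)*(j - 3)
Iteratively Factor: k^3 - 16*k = (k - 4)*(k^2 + 4*k) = k*(k - 4)*(k + 4)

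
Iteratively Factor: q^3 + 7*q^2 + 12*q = (q + 4)*(q^2 + 3*q) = q*(q + 4)*(q + 3)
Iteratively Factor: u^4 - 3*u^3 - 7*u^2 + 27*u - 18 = (u - 1)*(u^3 - 2*u^2 - 9*u + 18) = (u - 3)*(u - 1)*(u^2 + u - 6) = (u - 3)*(u - 2)*(u - 1)*(u + 3)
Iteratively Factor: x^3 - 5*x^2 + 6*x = (x)*(x^2 - 5*x + 6) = x*(x - 2)*(x - 3)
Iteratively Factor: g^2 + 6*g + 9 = (g + 3)*(g + 3)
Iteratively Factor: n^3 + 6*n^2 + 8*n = (n + 4)*(n^2 + 2*n) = (n + 2)*(n + 4)*(n)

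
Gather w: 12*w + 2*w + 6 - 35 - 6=14*w - 35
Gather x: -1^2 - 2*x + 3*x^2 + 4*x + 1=3*x^2 + 2*x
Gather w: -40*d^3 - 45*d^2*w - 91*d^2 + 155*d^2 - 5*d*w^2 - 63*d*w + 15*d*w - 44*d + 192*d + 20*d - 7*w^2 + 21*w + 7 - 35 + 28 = -40*d^3 + 64*d^2 + 168*d + w^2*(-5*d - 7) + w*(-45*d^2 - 48*d + 21)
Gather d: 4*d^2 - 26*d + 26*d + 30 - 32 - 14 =4*d^2 - 16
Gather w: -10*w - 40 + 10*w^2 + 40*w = 10*w^2 + 30*w - 40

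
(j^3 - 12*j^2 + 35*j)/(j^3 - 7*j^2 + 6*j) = (j^2 - 12*j + 35)/(j^2 - 7*j + 6)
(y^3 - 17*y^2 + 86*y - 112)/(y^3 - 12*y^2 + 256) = (y^2 - 9*y + 14)/(y^2 - 4*y - 32)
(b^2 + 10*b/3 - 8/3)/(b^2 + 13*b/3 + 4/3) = (3*b - 2)/(3*b + 1)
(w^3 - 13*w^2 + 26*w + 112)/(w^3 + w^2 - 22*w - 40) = (w^2 - 15*w + 56)/(w^2 - w - 20)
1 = 1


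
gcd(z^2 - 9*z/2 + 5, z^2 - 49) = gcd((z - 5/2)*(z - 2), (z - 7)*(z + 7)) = 1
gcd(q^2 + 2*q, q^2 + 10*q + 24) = 1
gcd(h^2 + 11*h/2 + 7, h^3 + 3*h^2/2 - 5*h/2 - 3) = h + 2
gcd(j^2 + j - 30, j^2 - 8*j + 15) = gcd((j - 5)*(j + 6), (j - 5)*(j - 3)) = j - 5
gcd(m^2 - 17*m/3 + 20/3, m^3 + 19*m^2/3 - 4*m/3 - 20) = m - 5/3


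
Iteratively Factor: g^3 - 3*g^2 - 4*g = (g + 1)*(g^2 - 4*g) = g*(g + 1)*(g - 4)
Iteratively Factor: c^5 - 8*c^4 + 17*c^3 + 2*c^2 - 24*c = (c - 4)*(c^4 - 4*c^3 + c^2 + 6*c) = (c - 4)*(c + 1)*(c^3 - 5*c^2 + 6*c) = (c - 4)*(c - 3)*(c + 1)*(c^2 - 2*c) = (c - 4)*(c - 3)*(c - 2)*(c + 1)*(c)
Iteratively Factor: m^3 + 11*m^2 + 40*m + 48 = (m + 4)*(m^2 + 7*m + 12) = (m + 4)^2*(m + 3)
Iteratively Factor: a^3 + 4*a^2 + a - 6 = (a - 1)*(a^2 + 5*a + 6) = (a - 1)*(a + 2)*(a + 3)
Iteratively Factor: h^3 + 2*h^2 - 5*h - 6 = (h + 3)*(h^2 - h - 2) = (h + 1)*(h + 3)*(h - 2)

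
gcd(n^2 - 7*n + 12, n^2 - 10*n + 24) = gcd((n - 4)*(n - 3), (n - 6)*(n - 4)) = n - 4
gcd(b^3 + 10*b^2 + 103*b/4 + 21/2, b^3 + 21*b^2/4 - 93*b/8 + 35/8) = 1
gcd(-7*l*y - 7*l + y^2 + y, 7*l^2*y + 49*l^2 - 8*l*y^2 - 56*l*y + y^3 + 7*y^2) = -7*l + y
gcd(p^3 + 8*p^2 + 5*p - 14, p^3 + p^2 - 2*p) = p^2 + p - 2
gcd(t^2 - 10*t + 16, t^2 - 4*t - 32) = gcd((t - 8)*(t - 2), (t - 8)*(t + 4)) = t - 8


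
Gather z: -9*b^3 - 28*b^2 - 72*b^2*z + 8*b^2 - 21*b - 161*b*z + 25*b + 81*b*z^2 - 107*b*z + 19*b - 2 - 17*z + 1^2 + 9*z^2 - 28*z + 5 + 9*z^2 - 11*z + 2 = -9*b^3 - 20*b^2 + 23*b + z^2*(81*b + 18) + z*(-72*b^2 - 268*b - 56) + 6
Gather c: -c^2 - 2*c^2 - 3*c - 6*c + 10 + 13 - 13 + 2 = -3*c^2 - 9*c + 12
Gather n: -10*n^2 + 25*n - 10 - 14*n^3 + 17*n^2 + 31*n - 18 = -14*n^3 + 7*n^2 + 56*n - 28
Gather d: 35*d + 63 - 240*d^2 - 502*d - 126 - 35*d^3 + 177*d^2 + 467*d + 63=-35*d^3 - 63*d^2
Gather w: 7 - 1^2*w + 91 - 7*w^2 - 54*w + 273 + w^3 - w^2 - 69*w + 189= w^3 - 8*w^2 - 124*w + 560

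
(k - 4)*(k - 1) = k^2 - 5*k + 4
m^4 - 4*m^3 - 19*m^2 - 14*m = m*(m - 7)*(m + 1)*(m + 2)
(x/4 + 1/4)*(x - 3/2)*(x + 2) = x^3/4 + 3*x^2/8 - 5*x/8 - 3/4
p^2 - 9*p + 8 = (p - 8)*(p - 1)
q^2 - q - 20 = (q - 5)*(q + 4)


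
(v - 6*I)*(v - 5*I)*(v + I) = v^3 - 10*I*v^2 - 19*v - 30*I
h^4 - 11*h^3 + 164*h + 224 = (h - 8)*(h - 7)*(h + 2)^2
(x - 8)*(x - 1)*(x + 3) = x^3 - 6*x^2 - 19*x + 24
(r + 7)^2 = r^2 + 14*r + 49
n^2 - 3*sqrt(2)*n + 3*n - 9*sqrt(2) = (n + 3)*(n - 3*sqrt(2))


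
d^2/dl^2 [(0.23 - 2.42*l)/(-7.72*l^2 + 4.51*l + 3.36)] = ((25.3796 - 112.0944*l)*(-7.72*l^2 + 4.51*l + 3.36) - (2.42*l - 0.23)*(15.44*l - 4.51)*(30.88*l - 9.02))/(-7.72*l^2 + 4.51*l + 3.36)^3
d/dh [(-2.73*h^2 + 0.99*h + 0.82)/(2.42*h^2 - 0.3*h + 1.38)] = (-1.5768*h^2 - 11.5036*h + 1.6122)/(5.8564*h^4 - 1.452*h^3 + 6.7692*h^2 - 0.828*h + 1.9044)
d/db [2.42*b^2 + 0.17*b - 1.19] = 4.84*b + 0.17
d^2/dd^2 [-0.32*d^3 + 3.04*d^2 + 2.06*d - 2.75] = 6.08 - 1.92*d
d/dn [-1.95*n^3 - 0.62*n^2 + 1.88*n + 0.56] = -5.85*n^2 - 1.24*n + 1.88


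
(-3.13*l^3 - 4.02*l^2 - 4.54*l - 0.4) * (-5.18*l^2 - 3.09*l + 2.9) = 16.2134*l^5 + 30.4953*l^4 + 26.862*l^3 + 4.4426*l^2 - 11.93*l - 1.16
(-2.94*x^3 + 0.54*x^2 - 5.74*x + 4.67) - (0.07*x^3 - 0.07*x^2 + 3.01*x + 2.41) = -3.01*x^3 + 0.61*x^2 - 8.75*x + 2.26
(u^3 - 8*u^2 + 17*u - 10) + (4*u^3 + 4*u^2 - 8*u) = 5*u^3 - 4*u^2 + 9*u - 10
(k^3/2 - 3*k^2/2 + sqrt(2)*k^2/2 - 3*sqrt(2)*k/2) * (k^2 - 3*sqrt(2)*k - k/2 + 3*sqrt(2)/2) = k^5/2 - 7*k^4/4 - sqrt(2)*k^4 - 9*k^3/4 + 7*sqrt(2)*k^3/2 - 3*sqrt(2)*k^2/2 + 21*k^2/2 - 9*k/2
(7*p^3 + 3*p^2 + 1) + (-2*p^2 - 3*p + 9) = 7*p^3 + p^2 - 3*p + 10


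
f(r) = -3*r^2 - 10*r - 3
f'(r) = -6*r - 10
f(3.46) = -73.51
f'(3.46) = -30.76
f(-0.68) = 2.41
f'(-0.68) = -5.92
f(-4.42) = -17.41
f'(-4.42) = 16.52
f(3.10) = -62.83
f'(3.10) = -28.60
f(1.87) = -32.19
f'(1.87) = -21.22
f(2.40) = -44.28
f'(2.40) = -24.40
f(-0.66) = 2.29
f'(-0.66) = -6.04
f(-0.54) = 1.53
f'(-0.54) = -6.76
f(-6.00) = -51.00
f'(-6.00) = 26.00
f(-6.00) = -51.00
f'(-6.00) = 26.00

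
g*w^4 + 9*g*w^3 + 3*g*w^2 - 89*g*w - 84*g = (w - 3)*(w + 4)*(w + 7)*(g*w + g)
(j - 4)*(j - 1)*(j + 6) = j^3 + j^2 - 26*j + 24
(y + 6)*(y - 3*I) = y^2 + 6*y - 3*I*y - 18*I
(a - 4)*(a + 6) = a^2 + 2*a - 24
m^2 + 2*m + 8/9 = (m + 2/3)*(m + 4/3)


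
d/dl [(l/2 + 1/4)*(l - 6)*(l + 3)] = 3*l^2/2 - 5*l/2 - 39/4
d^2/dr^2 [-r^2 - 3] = -2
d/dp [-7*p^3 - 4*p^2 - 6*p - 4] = -21*p^2 - 8*p - 6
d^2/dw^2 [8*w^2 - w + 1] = 16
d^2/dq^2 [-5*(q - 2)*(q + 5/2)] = -10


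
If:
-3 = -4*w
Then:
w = 3/4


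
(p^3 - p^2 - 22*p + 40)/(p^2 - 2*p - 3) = (-p^3 + p^2 + 22*p - 40)/(-p^2 + 2*p + 3)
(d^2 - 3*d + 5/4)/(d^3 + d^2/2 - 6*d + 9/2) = (4*d^2 - 12*d + 5)/(2*(2*d^3 + d^2 - 12*d + 9))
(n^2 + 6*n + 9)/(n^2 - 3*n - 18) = (n + 3)/(n - 6)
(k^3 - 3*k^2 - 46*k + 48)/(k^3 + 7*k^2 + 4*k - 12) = (k - 8)/(k + 2)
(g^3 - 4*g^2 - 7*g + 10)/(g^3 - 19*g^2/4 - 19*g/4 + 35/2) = 4*(g - 1)/(4*g - 7)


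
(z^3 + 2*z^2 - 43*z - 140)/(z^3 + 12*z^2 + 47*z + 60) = (z - 7)/(z + 3)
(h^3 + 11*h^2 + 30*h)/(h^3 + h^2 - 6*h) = (h^2 + 11*h + 30)/(h^2 + h - 6)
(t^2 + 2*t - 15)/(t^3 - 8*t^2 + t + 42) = (t + 5)/(t^2 - 5*t - 14)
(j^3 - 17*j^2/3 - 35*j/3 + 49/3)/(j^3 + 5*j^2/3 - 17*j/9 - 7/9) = 3*(j - 7)/(3*j + 1)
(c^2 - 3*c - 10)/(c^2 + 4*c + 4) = (c - 5)/(c + 2)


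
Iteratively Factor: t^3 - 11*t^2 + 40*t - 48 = (t - 4)*(t^2 - 7*t + 12) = (t - 4)^2*(t - 3)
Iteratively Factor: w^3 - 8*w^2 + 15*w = (w - 5)*(w^2 - 3*w) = w*(w - 5)*(w - 3)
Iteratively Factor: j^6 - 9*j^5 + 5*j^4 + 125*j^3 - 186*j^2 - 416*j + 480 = (j + 2)*(j^5 - 11*j^4 + 27*j^3 + 71*j^2 - 328*j + 240) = (j - 5)*(j + 2)*(j^4 - 6*j^3 - 3*j^2 + 56*j - 48) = (j - 5)*(j + 2)*(j + 3)*(j^3 - 9*j^2 + 24*j - 16) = (j - 5)*(j - 4)*(j + 2)*(j + 3)*(j^2 - 5*j + 4) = (j - 5)*(j - 4)^2*(j + 2)*(j + 3)*(j - 1)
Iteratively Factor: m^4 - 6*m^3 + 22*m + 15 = (m + 1)*(m^3 - 7*m^2 + 7*m + 15) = (m - 3)*(m + 1)*(m^2 - 4*m - 5) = (m - 5)*(m - 3)*(m + 1)*(m + 1)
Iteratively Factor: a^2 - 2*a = (a)*(a - 2)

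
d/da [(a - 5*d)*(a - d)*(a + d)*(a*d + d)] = d*(4*a^3 - 15*a^2*d + 3*a^2 - 2*a*d^2 - 10*a*d + 5*d^3 - d^2)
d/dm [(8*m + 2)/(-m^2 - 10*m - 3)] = 4*(2*m^2 + m - 1)/(m^4 + 20*m^3 + 106*m^2 + 60*m + 9)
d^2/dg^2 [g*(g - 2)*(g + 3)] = 6*g + 2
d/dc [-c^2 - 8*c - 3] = -2*c - 8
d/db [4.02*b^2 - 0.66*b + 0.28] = 8.04*b - 0.66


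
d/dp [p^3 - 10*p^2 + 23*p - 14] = 3*p^2 - 20*p + 23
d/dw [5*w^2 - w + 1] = 10*w - 1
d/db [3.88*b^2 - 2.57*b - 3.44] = 7.76*b - 2.57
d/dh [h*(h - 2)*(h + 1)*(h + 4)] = 4*h^3 + 9*h^2 - 12*h - 8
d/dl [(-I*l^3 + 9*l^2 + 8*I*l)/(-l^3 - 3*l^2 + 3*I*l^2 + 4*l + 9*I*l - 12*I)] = (l^4*(12 + 3*I) + l^3*(18 + 8*I) + l^2*(24 + 105*I) - 216*I*l + 96)/(l^6 + l^5*(6 - 6*I) + l^4*(-8 - 36*I) + l^3*(-78 - 6*I) + l^2*(7 + 144*I) + l*(216 - 96*I) - 144)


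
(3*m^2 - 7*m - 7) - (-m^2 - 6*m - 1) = 4*m^2 - m - 6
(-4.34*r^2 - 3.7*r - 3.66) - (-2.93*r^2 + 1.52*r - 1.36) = -1.41*r^2 - 5.22*r - 2.3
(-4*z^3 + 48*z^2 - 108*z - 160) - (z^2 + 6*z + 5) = -4*z^3 + 47*z^2 - 114*z - 165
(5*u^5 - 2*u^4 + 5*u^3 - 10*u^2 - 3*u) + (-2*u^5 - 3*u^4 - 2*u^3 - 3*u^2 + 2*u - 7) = 3*u^5 - 5*u^4 + 3*u^3 - 13*u^2 - u - 7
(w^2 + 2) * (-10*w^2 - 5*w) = -10*w^4 - 5*w^3 - 20*w^2 - 10*w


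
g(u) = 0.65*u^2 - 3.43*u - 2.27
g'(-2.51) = -6.69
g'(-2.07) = -6.12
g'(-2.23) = -6.33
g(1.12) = -5.30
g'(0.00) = -3.43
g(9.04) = 19.84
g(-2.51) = 10.43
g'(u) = 1.3*u - 3.43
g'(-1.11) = -4.87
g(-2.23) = 8.61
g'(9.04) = 8.32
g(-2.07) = 7.62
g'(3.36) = 0.94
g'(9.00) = 8.27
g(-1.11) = 2.34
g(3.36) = -6.46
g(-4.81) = 29.27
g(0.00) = -2.27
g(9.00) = 19.51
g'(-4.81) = -9.68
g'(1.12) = -1.97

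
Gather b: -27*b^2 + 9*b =-27*b^2 + 9*b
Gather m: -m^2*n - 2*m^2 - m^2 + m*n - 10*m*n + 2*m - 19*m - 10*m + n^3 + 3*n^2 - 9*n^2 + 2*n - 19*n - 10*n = m^2*(-n - 3) + m*(-9*n - 27) + n^3 - 6*n^2 - 27*n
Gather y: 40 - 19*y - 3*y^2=-3*y^2 - 19*y + 40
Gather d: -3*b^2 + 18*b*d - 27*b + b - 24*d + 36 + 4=-3*b^2 - 26*b + d*(18*b - 24) + 40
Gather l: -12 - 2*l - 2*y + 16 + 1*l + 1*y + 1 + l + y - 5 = 0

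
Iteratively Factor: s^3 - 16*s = (s - 4)*(s^2 + 4*s) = s*(s - 4)*(s + 4)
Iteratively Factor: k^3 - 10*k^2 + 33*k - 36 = (k - 3)*(k^2 - 7*k + 12) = (k - 3)^2*(k - 4)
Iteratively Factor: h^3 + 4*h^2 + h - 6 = (h + 2)*(h^2 + 2*h - 3) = (h - 1)*(h + 2)*(h + 3)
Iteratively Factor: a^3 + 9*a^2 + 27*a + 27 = (a + 3)*(a^2 + 6*a + 9) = (a + 3)^2*(a + 3)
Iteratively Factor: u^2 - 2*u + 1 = (u - 1)*(u - 1)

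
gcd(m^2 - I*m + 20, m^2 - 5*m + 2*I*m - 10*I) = 1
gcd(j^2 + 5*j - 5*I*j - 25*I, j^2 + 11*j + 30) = j + 5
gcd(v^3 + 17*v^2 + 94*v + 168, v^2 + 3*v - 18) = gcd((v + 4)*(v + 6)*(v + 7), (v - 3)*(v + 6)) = v + 6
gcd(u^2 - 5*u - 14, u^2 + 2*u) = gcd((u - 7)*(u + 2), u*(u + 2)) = u + 2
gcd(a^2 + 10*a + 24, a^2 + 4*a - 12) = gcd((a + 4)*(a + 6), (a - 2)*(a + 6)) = a + 6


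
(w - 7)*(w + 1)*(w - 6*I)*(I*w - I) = I*w^4 + 6*w^3 - 7*I*w^3 - 42*w^2 - I*w^2 - 6*w + 7*I*w + 42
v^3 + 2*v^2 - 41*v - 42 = (v - 6)*(v + 1)*(v + 7)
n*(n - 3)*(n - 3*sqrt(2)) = n^3 - 3*sqrt(2)*n^2 - 3*n^2 + 9*sqrt(2)*n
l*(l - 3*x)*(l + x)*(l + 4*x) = l^4 + 2*l^3*x - 11*l^2*x^2 - 12*l*x^3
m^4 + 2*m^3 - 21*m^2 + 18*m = m*(m - 3)*(m - 1)*(m + 6)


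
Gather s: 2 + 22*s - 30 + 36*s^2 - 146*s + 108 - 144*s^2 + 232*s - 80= -108*s^2 + 108*s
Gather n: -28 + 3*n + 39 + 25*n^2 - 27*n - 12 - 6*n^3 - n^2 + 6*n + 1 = -6*n^3 + 24*n^2 - 18*n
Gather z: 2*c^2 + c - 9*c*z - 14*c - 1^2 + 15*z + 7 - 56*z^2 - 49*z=2*c^2 - 13*c - 56*z^2 + z*(-9*c - 34) + 6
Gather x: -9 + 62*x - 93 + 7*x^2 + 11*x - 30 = 7*x^2 + 73*x - 132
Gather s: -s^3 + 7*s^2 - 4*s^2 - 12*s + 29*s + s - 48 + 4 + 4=-s^3 + 3*s^2 + 18*s - 40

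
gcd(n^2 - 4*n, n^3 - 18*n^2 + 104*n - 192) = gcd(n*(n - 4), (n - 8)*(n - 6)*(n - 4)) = n - 4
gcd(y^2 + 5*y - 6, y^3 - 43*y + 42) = y - 1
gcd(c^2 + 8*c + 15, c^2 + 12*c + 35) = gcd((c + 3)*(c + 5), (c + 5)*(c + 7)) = c + 5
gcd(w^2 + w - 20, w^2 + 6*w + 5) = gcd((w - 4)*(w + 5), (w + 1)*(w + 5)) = w + 5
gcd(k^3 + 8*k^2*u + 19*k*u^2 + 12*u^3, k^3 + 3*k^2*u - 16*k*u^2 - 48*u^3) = k^2 + 7*k*u + 12*u^2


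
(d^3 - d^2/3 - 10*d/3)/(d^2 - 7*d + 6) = d*(3*d^2 - d - 10)/(3*(d^2 - 7*d + 6))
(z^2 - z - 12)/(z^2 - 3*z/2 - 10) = 2*(z + 3)/(2*z + 5)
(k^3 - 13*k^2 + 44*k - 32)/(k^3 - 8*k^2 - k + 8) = (k - 4)/(k + 1)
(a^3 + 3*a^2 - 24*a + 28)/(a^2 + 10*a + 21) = (a^2 - 4*a + 4)/(a + 3)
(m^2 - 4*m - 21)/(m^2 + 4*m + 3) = (m - 7)/(m + 1)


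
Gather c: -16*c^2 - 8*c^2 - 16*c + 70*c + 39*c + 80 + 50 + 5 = -24*c^2 + 93*c + 135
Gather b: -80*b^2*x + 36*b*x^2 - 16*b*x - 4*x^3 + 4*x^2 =-80*b^2*x + b*(36*x^2 - 16*x) - 4*x^3 + 4*x^2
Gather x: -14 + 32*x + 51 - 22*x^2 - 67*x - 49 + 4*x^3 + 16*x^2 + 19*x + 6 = 4*x^3 - 6*x^2 - 16*x - 6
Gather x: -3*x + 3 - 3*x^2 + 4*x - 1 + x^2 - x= 2 - 2*x^2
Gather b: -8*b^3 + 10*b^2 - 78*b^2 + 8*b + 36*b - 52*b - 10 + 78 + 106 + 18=-8*b^3 - 68*b^2 - 8*b + 192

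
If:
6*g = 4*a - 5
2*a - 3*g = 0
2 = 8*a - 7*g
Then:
No Solution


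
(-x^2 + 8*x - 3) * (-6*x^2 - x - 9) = 6*x^4 - 47*x^3 + 19*x^2 - 69*x + 27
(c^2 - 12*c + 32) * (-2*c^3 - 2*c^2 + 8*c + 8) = -2*c^5 + 22*c^4 - 32*c^3 - 152*c^2 + 160*c + 256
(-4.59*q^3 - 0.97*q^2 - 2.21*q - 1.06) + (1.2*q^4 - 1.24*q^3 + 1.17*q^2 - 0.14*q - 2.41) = 1.2*q^4 - 5.83*q^3 + 0.2*q^2 - 2.35*q - 3.47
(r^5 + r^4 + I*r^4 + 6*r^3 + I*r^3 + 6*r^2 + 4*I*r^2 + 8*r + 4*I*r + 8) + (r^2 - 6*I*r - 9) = r^5 + r^4 + I*r^4 + 6*r^3 + I*r^3 + 7*r^2 + 4*I*r^2 + 8*r - 2*I*r - 1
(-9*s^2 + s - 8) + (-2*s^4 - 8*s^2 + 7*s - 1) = -2*s^4 - 17*s^2 + 8*s - 9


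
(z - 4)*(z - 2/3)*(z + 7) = z^3 + 7*z^2/3 - 30*z + 56/3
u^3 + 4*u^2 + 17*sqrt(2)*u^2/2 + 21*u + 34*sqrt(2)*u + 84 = (u + 4)*(u + 3*sqrt(2)/2)*(u + 7*sqrt(2))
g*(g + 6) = g^2 + 6*g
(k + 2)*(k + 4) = k^2 + 6*k + 8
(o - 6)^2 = o^2 - 12*o + 36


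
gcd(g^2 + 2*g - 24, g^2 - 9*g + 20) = g - 4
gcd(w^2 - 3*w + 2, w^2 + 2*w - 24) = 1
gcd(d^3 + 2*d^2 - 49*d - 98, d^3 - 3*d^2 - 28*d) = d - 7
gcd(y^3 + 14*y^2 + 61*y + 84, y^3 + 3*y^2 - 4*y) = y + 4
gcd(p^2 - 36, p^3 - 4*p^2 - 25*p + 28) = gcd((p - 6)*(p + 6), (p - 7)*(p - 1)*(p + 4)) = 1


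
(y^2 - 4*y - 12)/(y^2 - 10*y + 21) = (y^2 - 4*y - 12)/(y^2 - 10*y + 21)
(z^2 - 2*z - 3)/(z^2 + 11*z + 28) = (z^2 - 2*z - 3)/(z^2 + 11*z + 28)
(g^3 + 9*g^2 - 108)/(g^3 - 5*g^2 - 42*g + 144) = (g + 6)/(g - 8)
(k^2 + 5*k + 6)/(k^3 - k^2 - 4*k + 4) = (k + 3)/(k^2 - 3*k + 2)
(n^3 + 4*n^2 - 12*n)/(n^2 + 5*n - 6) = n*(n - 2)/(n - 1)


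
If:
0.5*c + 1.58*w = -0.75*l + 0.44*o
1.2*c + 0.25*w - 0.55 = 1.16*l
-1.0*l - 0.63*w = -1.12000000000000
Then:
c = 1.541 - 0.817333333333333*w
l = 1.12 - 0.63*w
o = 1.58825757575758*w + 3.66022727272727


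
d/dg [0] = 0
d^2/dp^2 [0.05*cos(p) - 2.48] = -0.05*cos(p)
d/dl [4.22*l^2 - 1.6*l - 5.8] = 8.44*l - 1.6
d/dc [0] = 0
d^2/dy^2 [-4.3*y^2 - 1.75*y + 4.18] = -8.60000000000000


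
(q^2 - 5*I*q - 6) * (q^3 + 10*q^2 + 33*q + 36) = q^5 + 10*q^4 - 5*I*q^4 + 27*q^3 - 50*I*q^3 - 24*q^2 - 165*I*q^2 - 198*q - 180*I*q - 216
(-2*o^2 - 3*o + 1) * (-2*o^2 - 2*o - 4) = 4*o^4 + 10*o^3 + 12*o^2 + 10*o - 4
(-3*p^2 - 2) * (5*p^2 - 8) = -15*p^4 + 14*p^2 + 16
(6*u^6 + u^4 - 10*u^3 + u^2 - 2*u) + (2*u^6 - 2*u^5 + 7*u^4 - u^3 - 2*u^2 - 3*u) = 8*u^6 - 2*u^5 + 8*u^4 - 11*u^3 - u^2 - 5*u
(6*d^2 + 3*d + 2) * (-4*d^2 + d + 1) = -24*d^4 - 6*d^3 + d^2 + 5*d + 2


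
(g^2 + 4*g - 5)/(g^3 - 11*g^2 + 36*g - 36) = (g^2 + 4*g - 5)/(g^3 - 11*g^2 + 36*g - 36)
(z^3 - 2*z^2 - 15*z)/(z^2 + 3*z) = z - 5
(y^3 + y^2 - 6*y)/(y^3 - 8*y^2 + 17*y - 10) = y*(y + 3)/(y^2 - 6*y + 5)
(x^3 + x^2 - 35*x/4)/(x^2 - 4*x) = (x^2 + x - 35/4)/(x - 4)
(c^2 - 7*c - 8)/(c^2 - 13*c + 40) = (c + 1)/(c - 5)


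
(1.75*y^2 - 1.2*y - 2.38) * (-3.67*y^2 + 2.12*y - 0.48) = -6.4225*y^4 + 8.114*y^3 + 5.3506*y^2 - 4.4696*y + 1.1424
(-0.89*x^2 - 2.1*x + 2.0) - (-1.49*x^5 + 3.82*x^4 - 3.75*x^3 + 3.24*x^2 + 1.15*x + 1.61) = 1.49*x^5 - 3.82*x^4 + 3.75*x^3 - 4.13*x^2 - 3.25*x + 0.39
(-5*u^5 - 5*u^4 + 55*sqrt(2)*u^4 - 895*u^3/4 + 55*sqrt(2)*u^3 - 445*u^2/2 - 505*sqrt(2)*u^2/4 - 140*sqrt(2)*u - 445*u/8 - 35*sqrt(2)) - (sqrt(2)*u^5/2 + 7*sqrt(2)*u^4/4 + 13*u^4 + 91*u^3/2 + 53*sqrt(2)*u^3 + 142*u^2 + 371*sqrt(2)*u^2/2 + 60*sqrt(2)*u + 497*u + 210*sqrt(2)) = -5*u^5 - sqrt(2)*u^5/2 - 18*u^4 + 213*sqrt(2)*u^4/4 - 1077*u^3/4 + 2*sqrt(2)*u^3 - 1247*sqrt(2)*u^2/4 - 729*u^2/2 - 4421*u/8 - 200*sqrt(2)*u - 245*sqrt(2)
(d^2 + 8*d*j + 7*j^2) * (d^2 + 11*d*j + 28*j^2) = d^4 + 19*d^3*j + 123*d^2*j^2 + 301*d*j^3 + 196*j^4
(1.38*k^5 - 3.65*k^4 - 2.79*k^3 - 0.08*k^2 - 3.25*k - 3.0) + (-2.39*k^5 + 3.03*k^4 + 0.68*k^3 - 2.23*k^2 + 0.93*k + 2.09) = -1.01*k^5 - 0.62*k^4 - 2.11*k^3 - 2.31*k^2 - 2.32*k - 0.91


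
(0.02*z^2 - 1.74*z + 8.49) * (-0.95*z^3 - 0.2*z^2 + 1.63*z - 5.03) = -0.019*z^5 + 1.649*z^4 - 7.6849*z^3 - 4.6348*z^2 + 22.5909*z - 42.7047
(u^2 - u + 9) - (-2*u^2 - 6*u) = 3*u^2 + 5*u + 9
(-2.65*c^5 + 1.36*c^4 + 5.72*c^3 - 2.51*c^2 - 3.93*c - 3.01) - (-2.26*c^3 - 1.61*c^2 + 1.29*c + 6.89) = -2.65*c^5 + 1.36*c^4 + 7.98*c^3 - 0.9*c^2 - 5.22*c - 9.9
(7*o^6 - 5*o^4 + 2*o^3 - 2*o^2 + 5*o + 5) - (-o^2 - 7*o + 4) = 7*o^6 - 5*o^4 + 2*o^3 - o^2 + 12*o + 1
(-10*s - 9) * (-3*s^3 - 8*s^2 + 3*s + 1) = 30*s^4 + 107*s^3 + 42*s^2 - 37*s - 9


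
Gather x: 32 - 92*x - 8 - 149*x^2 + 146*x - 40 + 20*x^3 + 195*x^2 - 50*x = 20*x^3 + 46*x^2 + 4*x - 16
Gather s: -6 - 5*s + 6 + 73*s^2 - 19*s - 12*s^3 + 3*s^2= -12*s^3 + 76*s^2 - 24*s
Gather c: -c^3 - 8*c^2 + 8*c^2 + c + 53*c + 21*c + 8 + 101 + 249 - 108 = -c^3 + 75*c + 250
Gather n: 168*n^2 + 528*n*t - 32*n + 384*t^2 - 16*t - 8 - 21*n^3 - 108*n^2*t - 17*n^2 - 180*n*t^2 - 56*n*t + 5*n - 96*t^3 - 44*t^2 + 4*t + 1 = -21*n^3 + n^2*(151 - 108*t) + n*(-180*t^2 + 472*t - 27) - 96*t^3 + 340*t^2 - 12*t - 7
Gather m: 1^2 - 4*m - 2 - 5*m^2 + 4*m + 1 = -5*m^2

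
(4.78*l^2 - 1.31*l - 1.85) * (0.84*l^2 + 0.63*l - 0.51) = 4.0152*l^4 + 1.911*l^3 - 4.8171*l^2 - 0.4974*l + 0.9435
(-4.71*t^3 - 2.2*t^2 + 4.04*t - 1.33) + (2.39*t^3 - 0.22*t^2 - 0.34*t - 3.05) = -2.32*t^3 - 2.42*t^2 + 3.7*t - 4.38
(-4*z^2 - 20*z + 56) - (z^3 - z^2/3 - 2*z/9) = -z^3 - 11*z^2/3 - 178*z/9 + 56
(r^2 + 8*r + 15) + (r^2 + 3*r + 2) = 2*r^2 + 11*r + 17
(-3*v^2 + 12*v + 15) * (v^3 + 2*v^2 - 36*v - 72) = -3*v^5 + 6*v^4 + 147*v^3 - 186*v^2 - 1404*v - 1080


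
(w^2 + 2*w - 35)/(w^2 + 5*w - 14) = (w - 5)/(w - 2)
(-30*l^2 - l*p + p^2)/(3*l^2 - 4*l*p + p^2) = (-30*l^2 - l*p + p^2)/(3*l^2 - 4*l*p + p^2)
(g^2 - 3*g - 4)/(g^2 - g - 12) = (g + 1)/(g + 3)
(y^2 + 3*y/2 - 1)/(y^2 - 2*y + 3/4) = 2*(y + 2)/(2*y - 3)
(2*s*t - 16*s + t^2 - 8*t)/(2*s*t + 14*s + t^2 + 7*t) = (t - 8)/(t + 7)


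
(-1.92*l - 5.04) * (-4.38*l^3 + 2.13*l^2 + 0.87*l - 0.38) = 8.4096*l^4 + 17.9856*l^3 - 12.4056*l^2 - 3.6552*l + 1.9152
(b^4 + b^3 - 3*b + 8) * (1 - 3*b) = -3*b^5 - 2*b^4 + b^3 + 9*b^2 - 27*b + 8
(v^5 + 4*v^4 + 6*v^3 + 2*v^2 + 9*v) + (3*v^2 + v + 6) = v^5 + 4*v^4 + 6*v^3 + 5*v^2 + 10*v + 6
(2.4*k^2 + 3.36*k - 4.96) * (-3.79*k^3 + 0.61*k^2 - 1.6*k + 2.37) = -9.096*k^5 - 11.2704*k^4 + 17.008*k^3 - 2.7136*k^2 + 15.8992*k - 11.7552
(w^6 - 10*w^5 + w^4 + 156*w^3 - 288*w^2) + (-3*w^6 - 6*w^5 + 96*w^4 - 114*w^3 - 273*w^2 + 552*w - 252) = -2*w^6 - 16*w^5 + 97*w^4 + 42*w^3 - 561*w^2 + 552*w - 252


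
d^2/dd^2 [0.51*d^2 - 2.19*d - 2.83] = 1.02000000000000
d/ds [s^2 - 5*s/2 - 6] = 2*s - 5/2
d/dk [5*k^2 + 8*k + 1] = 10*k + 8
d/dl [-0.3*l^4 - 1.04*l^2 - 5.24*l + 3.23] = -1.2*l^3 - 2.08*l - 5.24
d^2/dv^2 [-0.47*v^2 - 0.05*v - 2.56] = -0.940000000000000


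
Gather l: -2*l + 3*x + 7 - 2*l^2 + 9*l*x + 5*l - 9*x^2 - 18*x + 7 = -2*l^2 + l*(9*x + 3) - 9*x^2 - 15*x + 14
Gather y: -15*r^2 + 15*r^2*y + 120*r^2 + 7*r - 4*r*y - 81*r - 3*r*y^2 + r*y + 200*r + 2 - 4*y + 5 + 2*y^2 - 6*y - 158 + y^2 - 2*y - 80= 105*r^2 + 126*r + y^2*(3 - 3*r) + y*(15*r^2 - 3*r - 12) - 231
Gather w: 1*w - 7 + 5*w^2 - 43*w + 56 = 5*w^2 - 42*w + 49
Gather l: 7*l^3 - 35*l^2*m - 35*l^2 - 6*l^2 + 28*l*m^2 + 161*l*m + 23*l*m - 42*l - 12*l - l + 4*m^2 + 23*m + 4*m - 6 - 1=7*l^3 + l^2*(-35*m - 41) + l*(28*m^2 + 184*m - 55) + 4*m^2 + 27*m - 7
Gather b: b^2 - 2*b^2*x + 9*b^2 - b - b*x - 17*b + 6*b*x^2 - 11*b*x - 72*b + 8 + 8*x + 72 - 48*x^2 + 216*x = b^2*(10 - 2*x) + b*(6*x^2 - 12*x - 90) - 48*x^2 + 224*x + 80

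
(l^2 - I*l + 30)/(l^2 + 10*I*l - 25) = (l - 6*I)/(l + 5*I)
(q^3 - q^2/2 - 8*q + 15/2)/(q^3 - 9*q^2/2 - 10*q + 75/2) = (q - 1)/(q - 5)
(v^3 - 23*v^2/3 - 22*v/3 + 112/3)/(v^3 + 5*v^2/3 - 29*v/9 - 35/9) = 3*(v^2 - 10*v + 16)/(3*v^2 - 2*v - 5)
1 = 1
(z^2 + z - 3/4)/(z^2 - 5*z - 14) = (-z^2 - z + 3/4)/(-z^2 + 5*z + 14)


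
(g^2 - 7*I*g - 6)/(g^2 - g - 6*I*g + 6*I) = (g - I)/(g - 1)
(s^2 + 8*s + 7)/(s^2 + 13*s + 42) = (s + 1)/(s + 6)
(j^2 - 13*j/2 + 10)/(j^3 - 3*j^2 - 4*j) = (j - 5/2)/(j*(j + 1))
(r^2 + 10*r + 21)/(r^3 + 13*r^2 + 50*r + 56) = (r + 3)/(r^2 + 6*r + 8)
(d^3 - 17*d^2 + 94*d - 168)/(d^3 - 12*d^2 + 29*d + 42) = (d - 4)/(d + 1)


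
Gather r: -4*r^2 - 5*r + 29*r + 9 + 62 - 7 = -4*r^2 + 24*r + 64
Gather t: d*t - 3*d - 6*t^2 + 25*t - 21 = -3*d - 6*t^2 + t*(d + 25) - 21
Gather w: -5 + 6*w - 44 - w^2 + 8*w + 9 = -w^2 + 14*w - 40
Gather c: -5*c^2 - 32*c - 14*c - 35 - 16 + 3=-5*c^2 - 46*c - 48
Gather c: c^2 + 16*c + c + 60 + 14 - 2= c^2 + 17*c + 72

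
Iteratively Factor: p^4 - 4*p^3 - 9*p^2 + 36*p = (p - 4)*(p^3 - 9*p) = (p - 4)*(p - 3)*(p^2 + 3*p) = p*(p - 4)*(p - 3)*(p + 3)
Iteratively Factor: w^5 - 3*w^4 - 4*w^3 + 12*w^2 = (w - 2)*(w^4 - w^3 - 6*w^2) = (w - 2)*(w + 2)*(w^3 - 3*w^2) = (w - 3)*(w - 2)*(w + 2)*(w^2) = w*(w - 3)*(w - 2)*(w + 2)*(w)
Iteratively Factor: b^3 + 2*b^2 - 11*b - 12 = (b + 4)*(b^2 - 2*b - 3) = (b + 1)*(b + 4)*(b - 3)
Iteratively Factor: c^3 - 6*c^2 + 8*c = (c - 4)*(c^2 - 2*c) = c*(c - 4)*(c - 2)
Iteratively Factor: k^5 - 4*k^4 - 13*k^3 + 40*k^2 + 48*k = (k - 4)*(k^4 - 13*k^2 - 12*k) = (k - 4)^2*(k^3 + 4*k^2 + 3*k) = (k - 4)^2*(k + 1)*(k^2 + 3*k) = (k - 4)^2*(k + 1)*(k + 3)*(k)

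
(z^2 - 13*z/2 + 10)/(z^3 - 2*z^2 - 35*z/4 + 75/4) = 2*(z - 4)/(2*z^2 + z - 15)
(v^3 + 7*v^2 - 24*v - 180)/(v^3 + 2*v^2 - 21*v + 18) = (v^2 + v - 30)/(v^2 - 4*v + 3)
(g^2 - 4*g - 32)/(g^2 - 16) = (g - 8)/(g - 4)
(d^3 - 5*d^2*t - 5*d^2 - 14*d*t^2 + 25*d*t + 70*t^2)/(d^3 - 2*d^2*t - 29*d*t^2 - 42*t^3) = (d - 5)/(d + 3*t)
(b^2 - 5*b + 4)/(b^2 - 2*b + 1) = (b - 4)/(b - 1)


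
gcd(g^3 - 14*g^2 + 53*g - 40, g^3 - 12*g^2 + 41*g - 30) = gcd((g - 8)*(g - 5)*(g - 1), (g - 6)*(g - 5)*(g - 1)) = g^2 - 6*g + 5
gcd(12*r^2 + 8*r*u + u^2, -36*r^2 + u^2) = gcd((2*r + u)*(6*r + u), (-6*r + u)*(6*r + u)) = 6*r + u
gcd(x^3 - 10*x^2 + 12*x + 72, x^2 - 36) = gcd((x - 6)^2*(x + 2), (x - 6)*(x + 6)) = x - 6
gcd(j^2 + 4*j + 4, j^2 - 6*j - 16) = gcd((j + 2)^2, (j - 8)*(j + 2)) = j + 2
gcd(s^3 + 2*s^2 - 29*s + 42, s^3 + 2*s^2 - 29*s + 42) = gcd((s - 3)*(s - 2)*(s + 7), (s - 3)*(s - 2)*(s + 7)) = s^3 + 2*s^2 - 29*s + 42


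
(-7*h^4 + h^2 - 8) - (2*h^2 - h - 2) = -7*h^4 - h^2 + h - 6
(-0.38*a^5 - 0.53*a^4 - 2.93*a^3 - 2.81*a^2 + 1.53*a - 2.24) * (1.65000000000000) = -0.627*a^5 - 0.8745*a^4 - 4.8345*a^3 - 4.6365*a^2 + 2.5245*a - 3.696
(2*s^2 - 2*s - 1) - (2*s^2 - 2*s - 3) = 2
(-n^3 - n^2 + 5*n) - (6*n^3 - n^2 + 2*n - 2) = -7*n^3 + 3*n + 2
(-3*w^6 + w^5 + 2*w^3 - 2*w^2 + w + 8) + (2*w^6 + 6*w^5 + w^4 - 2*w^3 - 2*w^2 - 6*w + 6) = -w^6 + 7*w^5 + w^4 - 4*w^2 - 5*w + 14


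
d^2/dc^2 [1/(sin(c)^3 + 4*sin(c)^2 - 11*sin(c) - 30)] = (-9*sin(c)^6 - 44*sin(c)^5 - 30*sin(c)^4 - 74*sin(c)^3 - 571*sin(c)^2 + 246*sin(c) + 482)/(sin(c)^3 + 4*sin(c)^2 - 11*sin(c) - 30)^3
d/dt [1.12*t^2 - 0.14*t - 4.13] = 2.24*t - 0.14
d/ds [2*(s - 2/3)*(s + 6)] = 4*s + 32/3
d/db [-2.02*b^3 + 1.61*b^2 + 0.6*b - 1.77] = -6.06*b^2 + 3.22*b + 0.6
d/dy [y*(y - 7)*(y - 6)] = 3*y^2 - 26*y + 42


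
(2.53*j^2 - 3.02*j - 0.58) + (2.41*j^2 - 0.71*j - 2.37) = 4.94*j^2 - 3.73*j - 2.95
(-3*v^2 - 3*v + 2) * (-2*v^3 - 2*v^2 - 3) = 6*v^5 + 12*v^4 + 2*v^3 + 5*v^2 + 9*v - 6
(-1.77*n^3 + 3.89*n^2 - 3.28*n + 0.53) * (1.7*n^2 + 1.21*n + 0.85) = -3.009*n^5 + 4.4713*n^4 - 2.3736*n^3 + 0.238700000000001*n^2 - 2.1467*n + 0.4505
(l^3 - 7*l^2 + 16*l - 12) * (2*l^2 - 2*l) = 2*l^5 - 16*l^4 + 46*l^3 - 56*l^2 + 24*l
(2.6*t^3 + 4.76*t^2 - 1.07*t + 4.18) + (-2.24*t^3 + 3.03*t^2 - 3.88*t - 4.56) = 0.36*t^3 + 7.79*t^2 - 4.95*t - 0.38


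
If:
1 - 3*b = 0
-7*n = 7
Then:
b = 1/3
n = -1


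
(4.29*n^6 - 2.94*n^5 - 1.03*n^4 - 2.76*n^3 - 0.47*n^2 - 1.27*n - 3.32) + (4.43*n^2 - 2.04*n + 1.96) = 4.29*n^6 - 2.94*n^5 - 1.03*n^4 - 2.76*n^3 + 3.96*n^2 - 3.31*n - 1.36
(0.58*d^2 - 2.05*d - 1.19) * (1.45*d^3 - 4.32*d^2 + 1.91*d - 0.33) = 0.841*d^5 - 5.4781*d^4 + 8.2383*d^3 + 1.0339*d^2 - 1.5964*d + 0.3927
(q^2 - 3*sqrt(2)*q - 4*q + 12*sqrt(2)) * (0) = 0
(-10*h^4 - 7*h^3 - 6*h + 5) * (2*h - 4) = -20*h^5 + 26*h^4 + 28*h^3 - 12*h^2 + 34*h - 20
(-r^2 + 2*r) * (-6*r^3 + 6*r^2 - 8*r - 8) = 6*r^5 - 18*r^4 + 20*r^3 - 8*r^2 - 16*r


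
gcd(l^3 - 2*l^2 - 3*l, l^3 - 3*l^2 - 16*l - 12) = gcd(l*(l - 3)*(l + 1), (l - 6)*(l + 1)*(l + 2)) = l + 1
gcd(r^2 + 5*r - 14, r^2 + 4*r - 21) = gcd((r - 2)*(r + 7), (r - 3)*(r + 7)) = r + 7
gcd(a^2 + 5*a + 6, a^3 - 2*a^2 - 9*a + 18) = a + 3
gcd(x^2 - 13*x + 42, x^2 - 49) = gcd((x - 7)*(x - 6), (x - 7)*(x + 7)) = x - 7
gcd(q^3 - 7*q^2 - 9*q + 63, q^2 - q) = 1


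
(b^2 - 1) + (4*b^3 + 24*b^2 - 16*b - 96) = 4*b^3 + 25*b^2 - 16*b - 97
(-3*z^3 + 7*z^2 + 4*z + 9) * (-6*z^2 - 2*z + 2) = 18*z^5 - 36*z^4 - 44*z^3 - 48*z^2 - 10*z + 18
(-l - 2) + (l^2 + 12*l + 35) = l^2 + 11*l + 33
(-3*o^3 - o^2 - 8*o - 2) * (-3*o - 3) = 9*o^4 + 12*o^3 + 27*o^2 + 30*o + 6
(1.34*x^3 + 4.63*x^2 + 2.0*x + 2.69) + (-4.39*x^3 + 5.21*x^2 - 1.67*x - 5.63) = -3.05*x^3 + 9.84*x^2 + 0.33*x - 2.94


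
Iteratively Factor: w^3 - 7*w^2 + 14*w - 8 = (w - 2)*(w^2 - 5*w + 4) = (w - 4)*(w - 2)*(w - 1)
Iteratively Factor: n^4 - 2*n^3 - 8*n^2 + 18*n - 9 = (n - 1)*(n^3 - n^2 - 9*n + 9) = (n - 1)*(n + 3)*(n^2 - 4*n + 3) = (n - 3)*(n - 1)*(n + 3)*(n - 1)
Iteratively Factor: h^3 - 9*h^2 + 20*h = (h - 4)*(h^2 - 5*h) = h*(h - 4)*(h - 5)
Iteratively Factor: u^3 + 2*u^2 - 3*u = (u + 3)*(u^2 - u) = (u - 1)*(u + 3)*(u)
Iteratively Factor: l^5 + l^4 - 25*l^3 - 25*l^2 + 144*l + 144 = (l + 4)*(l^4 - 3*l^3 - 13*l^2 + 27*l + 36) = (l + 1)*(l + 4)*(l^3 - 4*l^2 - 9*l + 36) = (l + 1)*(l + 3)*(l + 4)*(l^2 - 7*l + 12) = (l - 3)*(l + 1)*(l + 3)*(l + 4)*(l - 4)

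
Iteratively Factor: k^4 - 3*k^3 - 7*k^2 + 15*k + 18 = (k + 1)*(k^3 - 4*k^2 - 3*k + 18) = (k - 3)*(k + 1)*(k^2 - k - 6) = (k - 3)*(k + 1)*(k + 2)*(k - 3)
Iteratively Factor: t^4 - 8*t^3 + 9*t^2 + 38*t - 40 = (t - 4)*(t^3 - 4*t^2 - 7*t + 10) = (t - 4)*(t - 1)*(t^2 - 3*t - 10) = (t - 5)*(t - 4)*(t - 1)*(t + 2)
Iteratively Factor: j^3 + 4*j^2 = (j)*(j^2 + 4*j) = j*(j + 4)*(j)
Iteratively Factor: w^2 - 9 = (w + 3)*(w - 3)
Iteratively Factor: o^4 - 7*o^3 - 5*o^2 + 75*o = (o + 3)*(o^3 - 10*o^2 + 25*o) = o*(o + 3)*(o^2 - 10*o + 25) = o*(o - 5)*(o + 3)*(o - 5)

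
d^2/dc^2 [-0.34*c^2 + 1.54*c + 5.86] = -0.680000000000000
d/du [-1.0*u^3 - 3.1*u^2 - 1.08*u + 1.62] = -3.0*u^2 - 6.2*u - 1.08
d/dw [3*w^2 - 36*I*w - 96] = 6*w - 36*I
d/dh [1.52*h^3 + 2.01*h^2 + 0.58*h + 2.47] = 4.56*h^2 + 4.02*h + 0.58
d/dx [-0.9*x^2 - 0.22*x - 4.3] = -1.8*x - 0.22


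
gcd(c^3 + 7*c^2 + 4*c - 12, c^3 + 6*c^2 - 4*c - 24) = c^2 + 8*c + 12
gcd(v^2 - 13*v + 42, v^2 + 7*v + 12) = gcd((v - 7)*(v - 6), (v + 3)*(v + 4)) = 1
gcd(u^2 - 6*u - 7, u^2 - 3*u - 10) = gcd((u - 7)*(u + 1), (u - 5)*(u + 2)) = 1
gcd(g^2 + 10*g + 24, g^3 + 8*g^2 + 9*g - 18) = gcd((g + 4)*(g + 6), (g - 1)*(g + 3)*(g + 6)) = g + 6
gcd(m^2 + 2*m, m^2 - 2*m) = m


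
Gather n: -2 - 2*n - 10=-2*n - 12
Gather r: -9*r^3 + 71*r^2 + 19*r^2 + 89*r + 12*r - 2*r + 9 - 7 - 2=-9*r^3 + 90*r^2 + 99*r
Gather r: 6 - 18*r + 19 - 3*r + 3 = 28 - 21*r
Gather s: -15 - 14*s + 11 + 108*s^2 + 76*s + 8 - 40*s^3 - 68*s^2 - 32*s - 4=-40*s^3 + 40*s^2 + 30*s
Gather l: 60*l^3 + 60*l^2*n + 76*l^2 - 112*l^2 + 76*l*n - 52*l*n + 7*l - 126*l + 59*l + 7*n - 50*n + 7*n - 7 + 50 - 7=60*l^3 + l^2*(60*n - 36) + l*(24*n - 60) - 36*n + 36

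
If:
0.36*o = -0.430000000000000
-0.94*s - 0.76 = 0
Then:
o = -1.19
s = -0.81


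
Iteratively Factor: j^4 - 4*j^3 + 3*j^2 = (j - 3)*(j^3 - j^2) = j*(j - 3)*(j^2 - j) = j*(j - 3)*(j - 1)*(j)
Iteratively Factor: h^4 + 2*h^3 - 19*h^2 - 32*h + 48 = (h - 4)*(h^3 + 6*h^2 + 5*h - 12) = (h - 4)*(h + 3)*(h^2 + 3*h - 4) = (h - 4)*(h - 1)*(h + 3)*(h + 4)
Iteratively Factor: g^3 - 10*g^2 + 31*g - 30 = (g - 2)*(g^2 - 8*g + 15) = (g - 5)*(g - 2)*(g - 3)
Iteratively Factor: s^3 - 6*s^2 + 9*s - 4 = (s - 4)*(s^2 - 2*s + 1) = (s - 4)*(s - 1)*(s - 1)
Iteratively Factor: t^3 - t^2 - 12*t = (t)*(t^2 - t - 12) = t*(t + 3)*(t - 4)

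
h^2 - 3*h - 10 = (h - 5)*(h + 2)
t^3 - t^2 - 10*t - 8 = (t - 4)*(t + 1)*(t + 2)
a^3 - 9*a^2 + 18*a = a*(a - 6)*(a - 3)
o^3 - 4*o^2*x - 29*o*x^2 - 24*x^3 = (o - 8*x)*(o + x)*(o + 3*x)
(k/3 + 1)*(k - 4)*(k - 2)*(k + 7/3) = k^4/3 - 2*k^3/9 - 17*k^2/3 + 2*k/9 + 56/3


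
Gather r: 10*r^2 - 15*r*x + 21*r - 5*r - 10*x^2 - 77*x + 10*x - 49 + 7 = 10*r^2 + r*(16 - 15*x) - 10*x^2 - 67*x - 42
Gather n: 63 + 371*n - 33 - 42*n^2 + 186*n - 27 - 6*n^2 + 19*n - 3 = -48*n^2 + 576*n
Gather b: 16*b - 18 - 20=16*b - 38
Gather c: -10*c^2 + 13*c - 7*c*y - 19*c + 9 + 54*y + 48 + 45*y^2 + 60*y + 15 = -10*c^2 + c*(-7*y - 6) + 45*y^2 + 114*y + 72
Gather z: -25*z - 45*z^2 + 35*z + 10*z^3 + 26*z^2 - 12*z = 10*z^3 - 19*z^2 - 2*z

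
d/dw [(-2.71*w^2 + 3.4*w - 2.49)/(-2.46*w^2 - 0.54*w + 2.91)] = (9.8274*w^2 - 28.023*w + 8.5494)/(6.0516*w^4 + 2.6568*w^3 - 14.0256*w^2 - 3.1428*w + 8.4681)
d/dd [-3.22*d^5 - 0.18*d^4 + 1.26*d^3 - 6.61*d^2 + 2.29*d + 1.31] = -16.1*d^4 - 0.72*d^3 + 3.78*d^2 - 13.22*d + 2.29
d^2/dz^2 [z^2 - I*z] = 2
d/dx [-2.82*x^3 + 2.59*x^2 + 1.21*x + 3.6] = -8.46*x^2 + 5.18*x + 1.21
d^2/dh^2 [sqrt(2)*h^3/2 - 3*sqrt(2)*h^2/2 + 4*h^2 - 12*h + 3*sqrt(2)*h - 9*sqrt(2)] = 3*sqrt(2)*h - 3*sqrt(2) + 8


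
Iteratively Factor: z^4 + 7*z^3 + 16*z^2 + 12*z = (z)*(z^3 + 7*z^2 + 16*z + 12) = z*(z + 3)*(z^2 + 4*z + 4) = z*(z + 2)*(z + 3)*(z + 2)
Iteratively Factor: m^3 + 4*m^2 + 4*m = (m + 2)*(m^2 + 2*m) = (m + 2)^2*(m)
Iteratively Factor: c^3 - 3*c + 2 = (c + 2)*(c^2 - 2*c + 1) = (c - 1)*(c + 2)*(c - 1)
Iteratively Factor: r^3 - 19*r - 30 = (r + 3)*(r^2 - 3*r - 10) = (r + 2)*(r + 3)*(r - 5)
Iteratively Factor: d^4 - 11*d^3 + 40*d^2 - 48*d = (d - 3)*(d^3 - 8*d^2 + 16*d) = (d - 4)*(d - 3)*(d^2 - 4*d) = d*(d - 4)*(d - 3)*(d - 4)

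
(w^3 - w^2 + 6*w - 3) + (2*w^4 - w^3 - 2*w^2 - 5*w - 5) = 2*w^4 - 3*w^2 + w - 8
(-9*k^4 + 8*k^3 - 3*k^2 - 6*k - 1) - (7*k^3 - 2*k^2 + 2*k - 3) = -9*k^4 + k^3 - k^2 - 8*k + 2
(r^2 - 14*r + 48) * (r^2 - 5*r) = r^4 - 19*r^3 + 118*r^2 - 240*r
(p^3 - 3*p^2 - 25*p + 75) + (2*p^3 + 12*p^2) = 3*p^3 + 9*p^2 - 25*p + 75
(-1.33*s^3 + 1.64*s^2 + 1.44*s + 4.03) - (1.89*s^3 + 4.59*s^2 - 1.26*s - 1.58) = -3.22*s^3 - 2.95*s^2 + 2.7*s + 5.61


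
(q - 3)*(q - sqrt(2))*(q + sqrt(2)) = q^3 - 3*q^2 - 2*q + 6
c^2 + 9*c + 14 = (c + 2)*(c + 7)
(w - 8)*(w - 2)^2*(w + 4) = w^4 - 8*w^3 - 12*w^2 + 112*w - 128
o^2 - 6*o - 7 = (o - 7)*(o + 1)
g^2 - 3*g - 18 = (g - 6)*(g + 3)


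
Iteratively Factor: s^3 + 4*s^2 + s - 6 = (s - 1)*(s^2 + 5*s + 6) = (s - 1)*(s + 3)*(s + 2)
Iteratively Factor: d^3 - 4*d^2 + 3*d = (d - 3)*(d^2 - d) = (d - 3)*(d - 1)*(d)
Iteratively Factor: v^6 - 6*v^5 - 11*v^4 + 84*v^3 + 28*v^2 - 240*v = (v - 2)*(v^5 - 4*v^4 - 19*v^3 + 46*v^2 + 120*v) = (v - 5)*(v - 2)*(v^4 + v^3 - 14*v^2 - 24*v) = v*(v - 5)*(v - 2)*(v^3 + v^2 - 14*v - 24) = v*(v - 5)*(v - 2)*(v + 3)*(v^2 - 2*v - 8) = v*(v - 5)*(v - 2)*(v + 2)*(v + 3)*(v - 4)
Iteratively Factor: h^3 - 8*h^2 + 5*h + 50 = (h - 5)*(h^2 - 3*h - 10) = (h - 5)*(h + 2)*(h - 5)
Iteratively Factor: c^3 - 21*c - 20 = (c - 5)*(c^2 + 5*c + 4) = (c - 5)*(c + 4)*(c + 1)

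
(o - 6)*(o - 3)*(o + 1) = o^3 - 8*o^2 + 9*o + 18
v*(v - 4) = v^2 - 4*v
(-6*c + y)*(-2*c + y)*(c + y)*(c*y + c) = 12*c^4*y + 12*c^4 + 4*c^3*y^2 + 4*c^3*y - 7*c^2*y^3 - 7*c^2*y^2 + c*y^4 + c*y^3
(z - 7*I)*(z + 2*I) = z^2 - 5*I*z + 14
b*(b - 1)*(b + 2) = b^3 + b^2 - 2*b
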